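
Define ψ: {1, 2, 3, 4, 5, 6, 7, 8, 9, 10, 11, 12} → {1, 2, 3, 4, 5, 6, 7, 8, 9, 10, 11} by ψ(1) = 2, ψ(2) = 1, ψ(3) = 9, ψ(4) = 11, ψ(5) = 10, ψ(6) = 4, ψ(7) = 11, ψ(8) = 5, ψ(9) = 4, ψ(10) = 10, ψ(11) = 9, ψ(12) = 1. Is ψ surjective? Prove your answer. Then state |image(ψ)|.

No element maps to 3, so ψ is not surjective.
The image of ψ is {1, 2, 4, 5, 9, 10, 11}, which has 7 elements.

7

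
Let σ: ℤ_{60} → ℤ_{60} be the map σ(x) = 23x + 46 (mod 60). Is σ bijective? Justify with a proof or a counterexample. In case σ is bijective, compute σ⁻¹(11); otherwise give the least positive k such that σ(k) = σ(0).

If σ(s) = σ(t), then 23s ≡ 23t (mod 60). Because gcd(23, 60) = 1, we may cancel 23 to get s ≡ t (mod 60).
We now compute 23⁻¹ mod 60 explicitly. Euclid's algorithm: 60 = 2·23 + 14, 23 = 1·14 + 9, 14 = 1·9 + 5, 9 = 1·5 + 4, 5 = 1·4 + 1; back-substituting gives 1 = 47·23 − 18·60, so 23⁻¹ ≡ 47 (mod 60).
For any y ∈ ℤ_{60}, x = 47(y − 46) mod 60 satisfies σ(x) = 23·47(y − 46) + 46 ≡ y (since 23·47 ≡ 1 mod 60). So every y has a preimage.
Hence σ is bijective.
Since σ is bijective, we compute σ⁻¹(11): solve 23x + 46 ≡ 11 (mod 60), i.e. 23x ≡ 25 (mod 60).
Multiplying by 23⁻¹ = 47 gives x ≡ 47·25 = 1175 = 19·60 + 35 ≡ 35 (mod 60).
Check: σ(35) = 23·35 + 46 = 851 = 14·60 + 11 ≡ 11 (mod 60).

35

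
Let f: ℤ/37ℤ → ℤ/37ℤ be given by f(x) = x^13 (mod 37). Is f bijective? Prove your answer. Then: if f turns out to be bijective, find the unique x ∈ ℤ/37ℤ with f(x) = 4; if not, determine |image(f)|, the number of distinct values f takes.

30

Since 37 is prime, the nonzero elements of ℤ/37ℤ form a cyclic group of order 36.
As gcd(13, 36) = 1, raising to the 13th power is a bijection on this group: if x_1^13 ≡ x_2^13 then (x_1x_2^{−1})^13 = 1, and the only element of order dividing gcd(13, 36) = 1 is 1, so x_1 = x_2.
With f(0) = 0 this makes f injective on all of ℤ/37ℤ, hence bijective (finite equal-size domain and codomain). In particular f is bijective.
Since f is bijective, we find the preimage of 4. The inverse of x ↦ x^13 on (ℤ/37ℤ)^× is x ↦ x^25, because 13·25 = 325 = 9·36 + 1 ≡ 1 (mod 36) and x^{36} = 1 for x ≠ 0 (Fermat). So f⁻¹(4) = 4^25 mod 37.
Repeated squaring mod 37: 4^1 ≡ 4, 4^2 ≡ 4² = 16, 4^4 ≡ 16² = 256 ≡ 34, 4^8 ≡ 34² = 1156 ≡ 9, 4^16 ≡ 9² = 81 ≡ 7. Since 25 = 16 + 8 + 1, 4^25 ≡ 7·9·4: 7·9 = 63 ≡ 26, then 26·4 = 104 ≡ 30. So 4^25 ≡ 30 (mod 37).
Hence f⁻¹(4) = 30.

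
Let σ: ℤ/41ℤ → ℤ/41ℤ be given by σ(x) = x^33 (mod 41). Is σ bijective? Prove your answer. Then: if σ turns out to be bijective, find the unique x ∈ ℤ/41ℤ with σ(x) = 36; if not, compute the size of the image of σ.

20

Since 41 is prime, the nonzero elements of ℤ/41ℤ form a cyclic group of order 40.
As gcd(33, 40) = 1, raising to the 33rd power is a bijection on this group: if x_1^33 ≡ x_2^33 then (x_1x_2^{−1})^33 = 1, and the only element of order dividing gcd(33, 40) = 1 is 1, so x_1 = x_2.
With σ(0) = 0 this makes σ injective on all of ℤ/41ℤ, hence bijective (finite equal-size domain and codomain). In particular σ is bijective.
Since σ is bijective, we find the preimage of 36. The inverse of x ↦ x^33 on (ℤ/41ℤ)^× is x ↦ x^17, because 33·17 = 561 = 14·40 + 1 ≡ 1 (mod 40) and x^{40} = 1 for x ≠ 0 (Fermat). So σ⁻¹(36) = 36^17 mod 41.
Repeated squaring mod 41: 36^1 ≡ 36, 36^2 ≡ 36² = 1296 ≡ 25, 36^4 ≡ 25² = 625 ≡ 10, 36^8 ≡ 10² = 100 ≡ 18, 36^16 ≡ 18² = 324 ≡ 37. Since 17 = 16 + 1, 36^17 ≡ 37·36: 37·36 = 1332 ≡ 20. So 36^17 ≡ 20 (mod 41).
Hence σ⁻¹(36) = 20.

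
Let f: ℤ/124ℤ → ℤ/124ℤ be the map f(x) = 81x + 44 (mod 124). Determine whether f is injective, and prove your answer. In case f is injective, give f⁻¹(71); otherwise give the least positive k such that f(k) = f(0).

83

Recall that injectivity means: for all a, b in the domain, f(a) = f(b) implies a = b.
If f(a) = f(b), then 81a ≡ 81b (mod 124). Because gcd(81, 124) = 1, we may cancel 81 to get a ≡ b (mod 124).
So f is injective.
We now compute 81⁻¹ mod 124 explicitly. Euclid's algorithm: 124 = 1·81 + 43, 81 = 1·43 + 38, 43 = 1·38 + 5, 38 = 7·5 + 3, 5 = 1·3 + 2, 3 = 1·2 + 1; back-substituting gives 1 = 49·81 − 32·124, so 81⁻¹ ≡ 49 (mod 124).
Since f is injective, we compute f⁻¹(71): solve 81x + 44 ≡ 71 (mod 124), i.e. 81x ≡ 27 (mod 124).
Multiplying by 81⁻¹ = 49 gives x ≡ 49·27 = 1323 = 10·124 + 83 ≡ 83 (mod 124).
Check: f(83) = 81·83 + 44 = 6767 = 54·124 + 71 ≡ 71 (mod 124).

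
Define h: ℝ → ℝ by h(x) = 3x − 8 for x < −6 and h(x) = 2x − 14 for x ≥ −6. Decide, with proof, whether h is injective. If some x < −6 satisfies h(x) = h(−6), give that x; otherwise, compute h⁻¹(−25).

-11/2

Both pieces are strictly increasing (slopes 3 and 2), so each is injective on its own interval.
The left piece maps (−∞, −6) onto (−∞, −26); the right piece maps [−6, ∞) onto [−26, ∞).
These images are disjoint, so no value is attained by both pieces. Hence h is injective.
Because the two images are disjoint, no x < −6 has h(x) = h(−6), so we compute h⁻¹(−25): −25 lies in [−26, ∞), so solve 2x − 14 = −25: x = (−25 + 14)/2 = −11/2.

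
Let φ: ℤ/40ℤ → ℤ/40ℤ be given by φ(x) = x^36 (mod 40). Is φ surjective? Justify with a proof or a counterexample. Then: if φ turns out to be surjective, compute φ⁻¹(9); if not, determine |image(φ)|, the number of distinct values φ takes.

4

φ(1) = 1^36 = 1.
φ(3): Repeated squaring mod 40: 3^1 ≡ 3, 3^2 ≡ 3² = 9, 3^4 ≡ 9² = 81 ≡ 1, 3^8 ≡ 1² = 1, 3^16 ≡ 1² = 1, 3^32 ≡ 1² = 1. Since 36 = 32 + 4, 3^36 ≡ 1·1: 1·1 = 1. So 3^36 ≡ 1 (mod 40).
So φ(1) = φ(3) = 1 while 1 ≠ 3, hence φ is not injective.
A non-injective map from the 40-element set ℤ/40ℤ to itself takes at most 39 distinct values, so it cannot be surjective. So φ is not surjective.
Since φ is not surjective, we determine |image(φ)|. Computing x^36 mod 40 for each x (by repeated squaring, reducing mod 40 at every step), the values φ(0), φ(1), …, φ(39) are: 0, 1, 16, 1, 16, 25, 16, 1, 16, 1, 0, 1, 16, 1, 16, 25, 16, 1, 16, 1, 0, 1, 16, 1, 16, 25, 16, 1, 16, 1, 0, 1, 16, 1, 16, 25, 16, 1, 16, 1.
The distinct values are {0, 1, 16, 25}; there are 4 of them.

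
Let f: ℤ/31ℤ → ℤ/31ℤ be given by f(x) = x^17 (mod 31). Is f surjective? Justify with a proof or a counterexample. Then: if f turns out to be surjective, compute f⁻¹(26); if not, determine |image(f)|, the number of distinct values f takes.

6

Since 31 is prime, the nonzero elements of ℤ/31ℤ form a cyclic group of order 30.
As gcd(17, 30) = 1, raising to the 17th power is a bijection on this group: if a^17 ≡ b^17 then (ab^{−1})^17 = 1, and the only element of order dividing gcd(17, 30) = 1 is 1, so a = b.
With f(0) = 0 this makes f injective on all of ℤ/31ℤ, hence bijective (finite equal-size domain and codomain). In particular f is surjective.
Since f is surjective, we find the preimage of 26. The inverse of x ↦ x^17 on (ℤ/31ℤ)^× is x ↦ x^23, because 17·23 = 391 = 13·30 + 1 ≡ 1 (mod 30) and x^{30} = 1 for x ≠ 0 (Fermat). So f⁻¹(26) = 26^23 mod 31.
Repeated squaring mod 31: 26^1 ≡ 26, 26^2 ≡ 26² = 676 ≡ 25, 26^4 ≡ 25² = 625 ≡ 5, 26^8 ≡ 5² = 25, 26^16 ≡ 25² = 625 ≡ 5. Since 23 = 16 + 4 + 2 + 1, 26^23 ≡ 5·5·25·26: 5·5 = 25, then 25·25 = 625 ≡ 5, then 5·26 = 130 ≡ 6. So 26^23 ≡ 6 (mod 31).
Hence f⁻¹(26) = 6.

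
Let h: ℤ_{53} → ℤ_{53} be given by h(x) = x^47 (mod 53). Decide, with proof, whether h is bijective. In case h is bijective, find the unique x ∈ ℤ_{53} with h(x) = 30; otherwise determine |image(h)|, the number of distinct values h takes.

Since 53 is prime, the nonzero elements of ℤ_{53} form a cyclic group of order 52.
As gcd(47, 52) = 1, raising to the 47th power is a bijection on this group: if s^47 ≡ t^47 then (st^{−1})^47 = 1, and the only element of order dividing gcd(47, 52) = 1 is 1, so s = t.
With h(0) = 0 this makes h injective on all of ℤ_{53}, hence bijective (finite equal-size domain and codomain). In particular h is bijective.
Since h is bijective, we find the preimage of 30. The inverse of x ↦ x^47 on (ℤ_{53})^× is x ↦ x^31, because 47·31 = 1457 = 28·52 + 1 ≡ 1 (mod 52) and x^{52} = 1 for x ≠ 0 (Fermat). So h⁻¹(30) = 30^31 mod 53.
Repeated squaring mod 53: 30^1 ≡ 30, 30^2 ≡ 30² = 900 ≡ 52, 30^4 ≡ 52² = 2704 ≡ 1, 30^8 ≡ 1² = 1, 30^16 ≡ 1² = 1. Since 31 = 16 + 8 + 4 + 2 + 1, 30^31 ≡ 1·1·1·52·30: 1·1 = 1, then 1·1 = 1, then 1·52 = 52, then 52·30 = 1560 ≡ 23. So 30^31 ≡ 23 (mod 53).
Hence h⁻¹(30) = 23.

23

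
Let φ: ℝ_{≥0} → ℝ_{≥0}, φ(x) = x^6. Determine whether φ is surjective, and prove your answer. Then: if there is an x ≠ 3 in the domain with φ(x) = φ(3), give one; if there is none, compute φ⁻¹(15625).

5

For any y ∈ ℝ_{≥0}, x = y^{1/6} ∈ ℝ_{≥0} gives φ(x) = y, so φ is surjective.
Since x ↦ x^6 is strictly increasing on ℝ_{≥0}, it is injective there, so no x ≠ 3 in the domain has φ(x) = φ(3). We therefore compute φ⁻¹(15625) = 15625^{1/6} = 5 (indeed 5^6 = 15625).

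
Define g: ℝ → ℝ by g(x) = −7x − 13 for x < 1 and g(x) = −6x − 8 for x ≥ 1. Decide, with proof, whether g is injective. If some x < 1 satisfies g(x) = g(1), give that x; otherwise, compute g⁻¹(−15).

1/7

Both pieces are strictly decreasing (slopes −7 and −6), so each is injective on its own interval.
The left piece maps (−∞, 1) onto (−20, ∞); the right piece maps [1, ∞) onto (−∞, −14].
These images overlap. In particular g(1) = −14 (right piece), and solving −7x − 13 = −14 on the left piece gives x = 1/7 < 1.
So g(1/7) = g(1) with 1/7 ≠ 1, and g is not injective. This x = 1/7 is the requested value below 1.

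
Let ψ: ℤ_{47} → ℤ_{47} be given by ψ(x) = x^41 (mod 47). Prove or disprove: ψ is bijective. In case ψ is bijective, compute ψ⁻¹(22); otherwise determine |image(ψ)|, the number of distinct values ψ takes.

Since 47 is prime, the nonzero elements of ℤ_{47} form a cyclic group of order 46.
As gcd(41, 46) = 1, raising to the 41st power is a bijection on this group: if s^41 ≡ t^41 then (st^{−1})^41 = 1, and the only element of order dividing gcd(41, 46) = 1 is 1, so s = t.
With ψ(0) = 0 this makes ψ injective on all of ℤ_{47}, hence bijective (finite equal-size domain and codomain). In particular ψ is bijective.
Since ψ is bijective, we find the preimage of 22. The inverse of x ↦ x^41 on (ℤ_{47})^× is x ↦ x^9, because 41·9 = 369 = 8·46 + 1 ≡ 1 (mod 46) and x^{46} = 1 for x ≠ 0 (Fermat). So ψ⁻¹(22) = 22^9 mod 47.
Repeated squaring mod 47: 22^1 ≡ 22, 22^2 ≡ 22² = 484 ≡ 14, 22^4 ≡ 14² = 196 ≡ 8, 22^8 ≡ 8² = 64 ≡ 17. Since 9 = 8 + 1, 22^9 ≡ 17·22: 17·22 = 374 ≡ 45. So 22^9 ≡ 45 (mod 47).
Hence ψ⁻¹(22) = 45.

45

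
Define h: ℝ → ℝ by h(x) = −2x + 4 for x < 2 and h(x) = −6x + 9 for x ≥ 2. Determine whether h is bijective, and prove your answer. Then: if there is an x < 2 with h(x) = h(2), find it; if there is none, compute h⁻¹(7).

-3/2

Both pieces are strictly decreasing (slopes −2 and −6), so each is injective on its own interval.
The left piece maps (−∞, 2) onto (0, ∞); the right piece maps [2, ∞) onto (−∞, −3].
The images leave a gap (0 has no preimage), so h is not surjective, hence not bijective.
Because the two images are disjoint, no x < 2 has h(x) = h(2), so we compute h⁻¹(7): 7 lies in (0, ∞), so solve −2x + 4 = 7: x = (7 − 4)/(−2) = −3/2.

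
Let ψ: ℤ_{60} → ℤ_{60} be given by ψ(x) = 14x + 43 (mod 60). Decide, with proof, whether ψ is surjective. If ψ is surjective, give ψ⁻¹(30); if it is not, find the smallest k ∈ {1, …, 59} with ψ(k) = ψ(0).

Since gcd(14, 60) = 2, we have 14x ≡ 0 (mod 2) for all x, so ψ(x) ≡ 1 (mod 2).
But 0 ≢ 1 (mod 2), so 0 ∈ ℤ_{60} has no preimage. Thus ψ is not surjective.
Since ψ is not surjective, we find the least positive k with ψ(k) = ψ(0): this means 14k ≡ 0 (mod 60), i.e. 60 ∣ 14k. Since gcd(14, 60) = 2, dividing through by 2 this holds exactly when 30 ∣ 7k, and as gcd(7, 30) = 1, exactly when 30 ∣ k.
The smallest positive such k is 30.

30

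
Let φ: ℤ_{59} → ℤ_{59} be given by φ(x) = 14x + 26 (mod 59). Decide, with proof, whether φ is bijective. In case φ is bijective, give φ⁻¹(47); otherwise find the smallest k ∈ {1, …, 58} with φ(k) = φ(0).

Recall: injectivity means: for all a, b in the domain, φ(a) = φ(b) implies a = b.
Suppose φ(a) = φ(b) in ℤ_{59}. Then 14a + 26 ≡ 14b + 26 (mod 59), hence 14(a − b) ≡ 0 (mod 59).
Since gcd(14, 59) = 1, 14 is invertible modulo 59, thus a − b ≡ 0 (mod 59), i.e. a = b.
We now compute 14⁻¹ mod 59 explicitly. Euclid's algorithm: 59 = 4·14 + 3, 14 = 4·3 + 2, 3 = 1·2 + 1; back-substituting gives 1 = 38·14 − 9·59, so 14⁻¹ ≡ 38 (mod 59).
Then y ↦ 38(y − 26) is a two-sided inverse to φ, so every y ∈ ℤ_{59} has a preimage.
Thus φ is bijective.
Since φ is bijective, we find φ⁻¹(47): we need 14x ≡ 47 − 26 ≡ 21 (mod 59). Using 14⁻¹ = 38: x ≡ 38·21 = 798 = 13·59 + 31, so x = 31.
Check: φ(31) = 14·31 + 26 = 460 = 7·59 + 47 ≡ 47 (mod 59).

31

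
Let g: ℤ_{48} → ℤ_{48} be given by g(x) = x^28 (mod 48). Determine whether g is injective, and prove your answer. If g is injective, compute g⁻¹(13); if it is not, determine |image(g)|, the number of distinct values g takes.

g(2): Repeated squaring mod 48: 2^1 ≡ 2, 2^2 ≡ 2² = 4, 2^4 ≡ 4² = 16, 2^8 ≡ 16² = 256 ≡ 16, 2^16 ≡ 16² = 256 ≡ 16. Since 28 = 16 + 8 + 4, 2^28 ≡ 16·16·16: 16·16 = 256 ≡ 16, then 16·16 = 256 ≡ 16. So 2^28 ≡ 16 (mod 48).
g(4): Repeated squaring mod 48: 4^1 ≡ 4, 4^2 ≡ 4² = 16, 4^4 ≡ 16² = 256 ≡ 16, 4^8 ≡ 16² = 256 ≡ 16, 4^16 ≡ 16² = 256 ≡ 16. Since 28 = 16 + 8 + 4, 4^28 ≡ 16·16·16: 16·16 = 256 ≡ 16, then 16·16 = 256 ≡ 16. So 4^28 ≡ 16 (mod 48).
So g(2) = g(4) = 16 while 2 ≠ 4, thus g is not injective.
Since g is not injective, we determine |image(g)|. Computing x^28 mod 48 for each x (by repeated squaring, reducing mod 48 at every step), the values g(0), g(1), …, g(47) are: 0, 1, 16, 33, 16, 1, 0, 1, 16, 33, 16, 1, 0, 1, 16, 33, 16, 1, 0, 1, 16, 33, 16, 1, 0, 1, 16, 33, 16, 1, 0, 1, 16, 33, 16, 1, 0, 1, 16, 33, 16, 1, 0, 1, 16, 33, 16, 1.
The distinct values are {0, 1, 16, 33}; there are 4 of them.

4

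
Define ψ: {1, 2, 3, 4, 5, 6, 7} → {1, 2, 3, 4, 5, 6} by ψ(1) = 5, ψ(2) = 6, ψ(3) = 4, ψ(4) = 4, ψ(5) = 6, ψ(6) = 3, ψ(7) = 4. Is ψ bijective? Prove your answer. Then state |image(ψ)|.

ψ(3) = 4 = ψ(4) with 3 ≠ 4, so ψ is not injective, hence not bijective.
The image of ψ is {3, 4, 5, 6}, which has 4 elements.

4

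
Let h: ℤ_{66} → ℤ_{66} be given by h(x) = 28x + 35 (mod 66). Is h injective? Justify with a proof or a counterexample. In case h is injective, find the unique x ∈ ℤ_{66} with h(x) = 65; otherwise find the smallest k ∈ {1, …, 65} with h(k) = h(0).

33

We have gcd(28, 66) = 2 > 1. Taking x_1 = 0 and x_2 = 33: h(0) = 35 and h(33) = 28·33 + 35 = 959 ≡ 35 (mod 66).
So h(0) = h(33) while 0 ≠ 33, hence h is not injective.
Since h is not injective, we find the least positive k with h(k) = h(0): this means 28k ≡ 0 (mod 66), i.e. 66 ∣ 28k. Since gcd(28, 66) = 2, dividing through by 2 this holds exactly when 33 ∣ 14k, and as gcd(14, 33) = 1, exactly when 33 ∣ k.
The smallest positive such k is 33.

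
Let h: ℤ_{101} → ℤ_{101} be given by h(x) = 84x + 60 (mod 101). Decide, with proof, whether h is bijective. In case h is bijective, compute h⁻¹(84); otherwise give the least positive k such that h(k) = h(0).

Recall that h is injective when h(a) = h(b) forces a = b.
If h(a) = h(b), then 84a ≡ 84b (mod 101). Because gcd(84, 101) = 1, we may cancel 84 to get a ≡ b (mod 101).
We now compute 84⁻¹ mod 101 explicitly. Euclid's algorithm: 101 = 1·84 + 17, 84 = 4·17 + 16, 17 = 1·16 + 1; back-substituting gives 1 = 95·84 − 79·101, so 84⁻¹ ≡ 95 (mod 101).
For any y ∈ ℤ_{101}, x = 95(y − 60) mod 101 satisfies h(x) = 84·95(y − 60) + 60 ≡ y (since 84·95 ≡ 1 mod 101). So every y has a preimage.
Hence h is bijective.
Since h is bijective, we find h⁻¹(84): we need 84x ≡ 84 − 60 ≡ 24 (mod 101). Using 84⁻¹ = 95: x ≡ 95·24 = 2280 = 22·101 + 58, so x = 58.
Check: h(58) = 84·58 + 60 = 4932 = 48·101 + 84 ≡ 84 (mod 101).

58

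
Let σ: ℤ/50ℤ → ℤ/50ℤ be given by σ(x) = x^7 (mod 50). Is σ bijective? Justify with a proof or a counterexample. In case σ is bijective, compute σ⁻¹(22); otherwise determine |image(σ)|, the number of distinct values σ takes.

42

σ(0) = 0^7 = 0.
σ(10): Repeated squaring mod 50: 10^1 ≡ 10, 10^2 ≡ 10² = 100 ≡ 0, 10^4 ≡ 0² = 0. Since 7 = 4 + 2 + 1, 10^7 ≡ 0·0·10: 0·0 = 0, then 0·10 = 0. So 10^7 ≡ 0 (mod 50).
So σ(0) = σ(10) = 0 while 0 ≠ 10, so σ is not injective, hence not bijective.
Since σ is not bijective, we determine |image(σ)|. Computing x^7 mod 50 for each x (by repeated squaring, reducing mod 50 at every step), the values σ(0), σ(1), …, σ(49) are: 0, 1, 28, 37, 34, 25, 36, 43, 2, 19, 0, 21, 8, 17, 4, 25, 6, 23, 32, 39, 0, 41, 38, 47, 24, 25, 26, 3, 12, 9, 0, 11, 18, 27, 44, 25, 46, 33, 42, 29, 0, 31, 48, 7, 14, 25, 16, 13, 22, 49.
The distinct values are {0, 1, 2, 3, 4, 6, 7, 8, 9, 11, 12, 13, 14, 16, 17, 18, 19, 21, 22, 23, 24, 25, 26, 27, 28, 29, 31, 32, 33, 34, 36, 37, 38, 39, 41, 42, 43, 44, 46, 47, 48, 49}; there are 42 of them.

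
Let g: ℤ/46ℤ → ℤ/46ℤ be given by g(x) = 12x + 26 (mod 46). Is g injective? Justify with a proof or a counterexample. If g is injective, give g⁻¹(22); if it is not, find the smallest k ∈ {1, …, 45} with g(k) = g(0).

23

We have gcd(12, 46) = 2 > 1. Taking x_1 = 0 and x_2 = 23: g(0) = 26 and g(23) = 12·23 + 26 = 302 ≡ 26 (mod 46).
So g(0) = g(23) while 0 ≠ 23, so g is not injective.
Since g is not injective, we find the least positive k with g(k) = g(0): this means 12k ≡ 0 (mod 46), i.e. 46 ∣ 12k. Since gcd(12, 46) = 2, dividing through by 2 this holds exactly when 23 ∣ 6k, and as gcd(6, 23) = 1, exactly when 23 ∣ k.
The smallest positive such k is 23.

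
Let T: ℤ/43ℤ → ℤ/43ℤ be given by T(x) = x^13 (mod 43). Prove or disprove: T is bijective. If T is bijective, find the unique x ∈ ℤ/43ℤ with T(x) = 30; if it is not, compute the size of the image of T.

Since 43 is prime, the nonzero elements of ℤ/43ℤ form a cyclic group of order 42.
As gcd(13, 42) = 1, raising to the 13th power is a bijection on this group: if s^13 ≡ t^13 then (st^{−1})^13 = 1, and the only element of order dividing gcd(13, 42) = 1 is 1, so s = t.
With T(0) = 0 this makes T injective on all of ℤ/43ℤ, hence bijective (finite equal-size domain and codomain). In particular T is bijective.
Since T is bijective, we find the preimage of 30. The inverse of x ↦ x^13 on (ℤ/43ℤ)^× is x ↦ x^13, because 13·13 = 169 = 4·42 + 1 ≡ 1 (mod 42) and x^{42} = 1 for x ≠ 0 (Fermat). So T⁻¹(30) = 30^13 mod 43.
Repeated squaring mod 43: 30^1 ≡ 30, 30^2 ≡ 30² = 900 ≡ 40, 30^4 ≡ 40² = 1600 ≡ 9, 30^8 ≡ 9² = 81 ≡ 38. Since 13 = 8 + 4 + 1, 30^13 ≡ 38·9·30: 38·9 = 342 ≡ 41, then 41·30 = 1230 ≡ 26. So 30^13 ≡ 26 (mod 43).
Hence T⁻¹(30) = 26.

26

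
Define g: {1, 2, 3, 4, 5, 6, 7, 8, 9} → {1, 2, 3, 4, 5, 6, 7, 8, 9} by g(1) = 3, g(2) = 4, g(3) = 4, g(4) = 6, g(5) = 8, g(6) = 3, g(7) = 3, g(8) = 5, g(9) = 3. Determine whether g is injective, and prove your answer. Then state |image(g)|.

g(2) = 4 = g(3) with 2 ≠ 3, so g is not injective.
The image of g is {3, 4, 5, 6, 8}, which has 5 elements.

5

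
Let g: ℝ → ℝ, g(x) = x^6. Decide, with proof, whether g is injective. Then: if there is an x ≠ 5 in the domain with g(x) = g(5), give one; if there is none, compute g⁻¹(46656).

g(5) = 15625 = (−5)^6 = g(−5) (since 6 is even), with 5 ≠ −5. So g is not injective.
For the follow-up, such an x exists: taking x = −5 ∈ ℝ gives g(−5) = 15625 = g(5) with −5 ≠ 5.

-5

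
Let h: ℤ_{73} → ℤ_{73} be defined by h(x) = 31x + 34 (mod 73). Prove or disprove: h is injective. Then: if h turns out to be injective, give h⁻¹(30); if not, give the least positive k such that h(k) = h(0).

Suppose h(s) = h(t) in ℤ_{73}. Then 31s + 34 ≡ 31t + 34 (mod 73), therefore 31(s − t) ≡ 0 (mod 73).
Since gcd(31, 73) = 1, 31 is invertible modulo 73, therefore s − t ≡ 0 (mod 73), i.e. s = t.
So h is injective.
We now compute 31⁻¹ mod 73 explicitly. Euclid's algorithm: 73 = 2·31 + 11, 31 = 2·11 + 9, 11 = 1·9 + 2, 9 = 4·2 + 1; back-substituting gives 1 = 33·31 − 14·73, so 31⁻¹ ≡ 33 (mod 73).
Since h is injective, we compute h⁻¹(30): solve 31x + 34 ≡ 30 (mod 73), i.e. 31x ≡ 69 (mod 73).
Multiplying by 31⁻¹ = 33 gives x ≡ 33·69 = 2277 = 31·73 + 14 ≡ 14 (mod 73).
Check: h(14) = 31·14 + 34 = 468 = 6·73 + 30 ≡ 30 (mod 73).

14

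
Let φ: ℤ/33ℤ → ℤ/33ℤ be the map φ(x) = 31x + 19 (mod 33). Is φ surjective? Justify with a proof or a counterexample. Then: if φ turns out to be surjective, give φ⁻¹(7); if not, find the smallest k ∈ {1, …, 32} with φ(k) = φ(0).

6

Recall: surjectivity means every element of the codomain has a preimage under φ.
Since gcd(31, 33) = 1, 31 is invertible modulo 33. Euclid's algorithm: 33 = 1·31 + 2, 31 = 15·2 + 1; back-substituting gives 1 = 16·31 − 15·33, so 31⁻¹ ≡ 16 (mod 33).
Then y ↦ 16(y − 19) is a two-sided inverse to φ, so every y ∈ ℤ/33ℤ has a preimage.
Thus φ is surjective.
Since φ is surjective, we find φ⁻¹(7): we need 31x ≡ 7 − 19 ≡ 21 (mod 33). Using 31⁻¹ = 16: x ≡ 16·21 = 336 = 10·33 + 6, so x = 6.
Check: φ(6) = 31·6 + 19 = 205 = 6·33 + 7 ≡ 7 (mod 33).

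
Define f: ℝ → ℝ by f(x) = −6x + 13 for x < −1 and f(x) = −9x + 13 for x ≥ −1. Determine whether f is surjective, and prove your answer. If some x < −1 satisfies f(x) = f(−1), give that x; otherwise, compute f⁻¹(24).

Both pieces are strictly decreasing (slopes −6 and −9), so each is injective on its own interval.
The left piece maps (−∞, −1) onto (19, ∞); the right piece maps [−1, ∞) onto (−∞, 22].
The union (19, ∞) ∪ (−∞, 22] covers ℝ, so f is surjective.
For the follow-up: the images overlap, so an x < −1 with f(x) = f(−1) exists. f(−1) = 22; solving −6x + 13 = 22 for x < −1 gives x = (22 − 13)/(−6) = −3/2.

-3/2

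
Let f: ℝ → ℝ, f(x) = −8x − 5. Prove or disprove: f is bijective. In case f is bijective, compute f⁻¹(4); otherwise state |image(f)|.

Suppose f(u) = f(v). Then −8u − 5 = −8v − 5, thus −8u = −8v, hence u = v.
For any y ∈ ℝ, x = (y + 5)/(−8) satisfies f(x) = y.
Thus f is bijective.
Since f is bijective, we compute f⁻¹(4) = (4 + 5)/(−8) = −9/8.

-9/8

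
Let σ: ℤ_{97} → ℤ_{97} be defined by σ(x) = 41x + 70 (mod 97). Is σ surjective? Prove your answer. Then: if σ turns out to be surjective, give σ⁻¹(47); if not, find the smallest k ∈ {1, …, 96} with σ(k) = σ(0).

Since gcd(41, 97) = 1, 41 is invertible modulo 97. Euclid's algorithm: 97 = 2·41 + 15, 41 = 2·15 + 11, 15 = 1·11 + 4, 11 = 2·4 + 3, 4 = 1·3 + 1; back-substituting gives 1 = 71·41 − 30·97, so 41⁻¹ ≡ 71 (mod 97).
Then y ↦ 71(y − 70) is a two-sided inverse to σ, so every y ∈ ℤ_{97} has a preimage.
So σ is surjective.
Since σ is surjective, we compute σ⁻¹(47): solve 41x + 70 ≡ 47 (mod 97), i.e. 41x ≡ 74 (mod 97).
Multiplying by 41⁻¹ = 71 gives x ≡ 71·74 = 5254 = 54·97 + 16 ≡ 16 (mod 97).
Check: σ(16) = 41·16 + 70 = 726 = 7·97 + 47 ≡ 47 (mod 97).

16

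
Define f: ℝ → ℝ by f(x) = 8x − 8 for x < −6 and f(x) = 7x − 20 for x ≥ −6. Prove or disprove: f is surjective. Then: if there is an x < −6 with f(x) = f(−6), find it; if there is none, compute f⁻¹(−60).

Both pieces are strictly increasing (slopes 8 and 7), so each is injective on its own interval.
The left piece maps (−∞, −6) onto (−∞, −56); the right piece maps [−6, ∞) onto [−62, ∞).
The union (−∞, −56) ∪ [−62, ∞) covers ℝ, so f is surjective.
For the follow-up: the images overlap, so an x < −6 with f(x) = f(−6) exists. f(−6) = −62; solving 8x − 8 = −62 for x < −6 gives x = (−62 + 8)/8 = −27/4.

-27/4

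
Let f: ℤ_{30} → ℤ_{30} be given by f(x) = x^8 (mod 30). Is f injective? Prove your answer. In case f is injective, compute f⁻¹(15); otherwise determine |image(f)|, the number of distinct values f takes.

8

f(2): Repeated squaring mod 30: 2^1 ≡ 2, 2^2 ≡ 2² = 4, 2^4 ≡ 4² = 16, 2^8 ≡ 16² = 256 ≡ 16. So 2^8 ≡ 16 (mod 30).
f(4): Repeated squaring mod 30: 4^1 ≡ 4, 4^2 ≡ 4² = 16, 4^4 ≡ 16² = 256 ≡ 16, 4^8 ≡ 16² = 256 ≡ 16. So 4^8 ≡ 16 (mod 30).
So f(2) = f(4) = 16 while 2 ≠ 4, hence f is not injective.
Since f is not injective, we determine |image(f)|. Computing x^8 mod 30 for each x (by repeated squaring, reducing mod 30 at every step), the values f(0), f(1), …, f(29) are: 0, 1, 16, 21, 16, 25, 6, 1, 16, 21, 10, 1, 6, 1, 16, 15, 16, 1, 6, 1, 10, 21, 16, 1, 6, 25, 16, 21, 16, 1.
The distinct values are {0, 1, 6, 10, 15, 16, 21, 25}; there are 8 of them.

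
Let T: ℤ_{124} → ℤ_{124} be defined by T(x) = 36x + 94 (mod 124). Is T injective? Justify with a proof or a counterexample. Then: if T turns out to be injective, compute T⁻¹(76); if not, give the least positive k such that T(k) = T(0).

Recall: T is injective if T(u) = T(v) implies u = v.
We have gcd(36, 124) = 4 > 1. Taking u = 0 and v = 31: T(0) = 94 and T(31) = 36·31 + 94 = 1210 ≡ 94 (mod 124).
So T(0) = T(31) while 0 ≠ 31, hence T is not injective.
Since T is not injective, we find the least positive k with T(k) = T(0): this means 36k ≡ 0 (mod 124), i.e. 124 ∣ 36k. Since gcd(36, 124) = 4, dividing through by 4 this holds exactly when 31 ∣ 9k, and as gcd(9, 31) = 1, exactly when 31 ∣ k.
The smallest positive such k is 31.

31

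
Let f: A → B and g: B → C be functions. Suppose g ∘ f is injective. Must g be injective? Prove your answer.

No. Take A = {1, 2, 3}, B = {1, 2, 3, 4}, C = {1, 2, 3, 4}, f(a) = a for each a ∈ A, and g(b) = 3 if b ∈ {3, 4} else g(b) = b.
Then g ∘ f = f is injective (A ⊂ B and f is the inclusion), but g(3) = g(4) = 3 with 3 ≠ 4, so g is not injective.

not injective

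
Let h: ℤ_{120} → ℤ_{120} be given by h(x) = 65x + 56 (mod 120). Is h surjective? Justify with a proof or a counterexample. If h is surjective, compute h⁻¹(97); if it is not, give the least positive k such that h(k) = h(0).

Recall that h is surjective if every y in the codomain equals h(x) for some x in the domain.
Since gcd(65, 120) = 5, we have 65x ≡ 0 (mod 5) for all x, so h(x) ≡ 1 (mod 5).
But 0 ≢ 1 (mod 5), so 0 ∈ ℤ_{120} has no preimage. Thus h is not surjective.
Since h is not surjective, we find the least positive k with h(k) = h(0): this means 65k ≡ 0 (mod 120), i.e. 120 ∣ 65k. Since gcd(65, 120) = 5, dividing through by 5 this holds exactly when 24 ∣ 13k, and as gcd(13, 24) = 1, exactly when 24 ∣ k.
The smallest positive such k is 24.

24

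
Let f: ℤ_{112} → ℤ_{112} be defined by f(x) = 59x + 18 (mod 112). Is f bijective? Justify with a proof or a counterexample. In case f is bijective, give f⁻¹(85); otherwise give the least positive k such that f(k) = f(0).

41

Recall that f is injective when f(a) = f(b) forces a = b.
If f(a) = f(b), then 59a ≡ 59b (mod 112). Because gcd(59, 112) = 1, we may cancel 59 to get a ≡ b (mod 112).
We now compute 59⁻¹ mod 112 explicitly. Euclid's algorithm: 112 = 1·59 + 53, 59 = 1·53 + 6, 53 = 8·6 + 5, 6 = 1·5 + 1; back-substituting gives 1 = 19·59 − 10·112, so 59⁻¹ ≡ 19 (mod 112).
For any y ∈ ℤ_{112}, x = 19(y − 18) mod 112 satisfies f(x) = 59·19(y − 18) + 18 ≡ y (since 59·19 ≡ 1 mod 112). So every y has a preimage.
So f is bijective.
Since f is bijective, we compute f⁻¹(85): solve 59x + 18 ≡ 85 (mod 112), i.e. 59x ≡ 67 (mod 112).
Multiplying by 59⁻¹ = 19 gives x ≡ 19·67 = 1273 = 11·112 + 41 ≡ 41 (mod 112).
Check: f(41) = 59·41 + 18 = 2437 = 21·112 + 85 ≡ 85 (mod 112).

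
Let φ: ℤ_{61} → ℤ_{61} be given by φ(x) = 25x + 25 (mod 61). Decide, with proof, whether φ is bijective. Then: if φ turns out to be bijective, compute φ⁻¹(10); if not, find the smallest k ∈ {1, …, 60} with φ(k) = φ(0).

Recall that injectivity means: for all s, t in the domain, φ(s) = φ(t) implies s = t.
Suppose φ(s) = φ(t) in ℤ_{61}. Then 25s + 25 ≡ 25t + 25 (mod 61), thus 25(s − t) ≡ 0 (mod 61).
Since gcd(25, 61) = 1, 25 is invertible modulo 61, so s − t ≡ 0 (mod 61), i.e. s = t.
We now compute 25⁻¹ mod 61 explicitly. Euclid's algorithm: 61 = 2·25 + 11, 25 = 2·11 + 3, 11 = 3·3 + 2, 3 = 1·2 + 1; back-substituting gives 1 = 22·25 − 9·61, so 25⁻¹ ≡ 22 (mod 61).
Then y ↦ 22(y − 25) is a two-sided inverse to φ, so every y ∈ ℤ_{61} has a preimage.
So φ is bijective.
Since φ is bijective, we find φ⁻¹(10): we need 25x ≡ 10 − 25 ≡ 46 (mod 61). Using 25⁻¹ = 22: x ≡ 22·46 = 1012 = 16·61 + 36, so x = 36.
Check: φ(36) = 25·36 + 25 = 925 = 15·61 + 10 ≡ 10 (mod 61).

36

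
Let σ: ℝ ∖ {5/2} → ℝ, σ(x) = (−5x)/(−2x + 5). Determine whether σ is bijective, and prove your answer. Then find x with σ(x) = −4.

20/13

If σ(x) = 5/2, cross-multiplying gives −2(−5x) = −5(−2x + 5), which simplifies to 0 = −25 — false.  So 5/2 has no preimage and σ is not surjective.
Thus σ is not bijective.
Solving σ(x) = −4: cross-multiplying gives −5x = −4(−2x + 5), which rearranges to −13x = −20, so x = 20/13.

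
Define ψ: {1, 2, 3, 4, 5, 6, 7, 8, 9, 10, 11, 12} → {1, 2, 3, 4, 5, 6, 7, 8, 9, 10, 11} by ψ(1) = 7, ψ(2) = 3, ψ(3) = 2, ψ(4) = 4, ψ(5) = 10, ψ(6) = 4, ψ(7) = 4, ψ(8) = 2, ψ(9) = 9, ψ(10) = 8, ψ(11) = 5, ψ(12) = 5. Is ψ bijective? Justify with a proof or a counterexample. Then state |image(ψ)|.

ψ(4) = 4 = ψ(6) with 4 ≠ 6, so ψ is not injective, hence not bijective.
The image of ψ is {2, 3, 4, 5, 7, 8, 9, 10}, which has 8 elements.

8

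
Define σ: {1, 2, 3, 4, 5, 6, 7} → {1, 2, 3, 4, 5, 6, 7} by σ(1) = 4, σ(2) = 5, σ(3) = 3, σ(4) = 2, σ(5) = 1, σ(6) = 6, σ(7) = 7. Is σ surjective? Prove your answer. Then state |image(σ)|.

Every element of the codomain has a preimage: 1 = σ(5), 2 = σ(4), 3 = σ(3), 4 = σ(1), 5 = σ(2), 6 = σ(6), 7 = σ(7).
Thus σ is surjective.
The image of σ is {1, 2, 3, 4, 5, 6, 7}, which has 7 elements.

7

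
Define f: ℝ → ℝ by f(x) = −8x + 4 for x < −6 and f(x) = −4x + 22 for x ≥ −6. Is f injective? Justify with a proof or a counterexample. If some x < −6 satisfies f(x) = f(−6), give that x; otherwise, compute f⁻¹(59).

Both pieces are strictly decreasing (slopes −8 and −4), so each is injective on its own interval.
The left piece maps (−∞, −6) onto (52, ∞); the right piece maps [−6, ∞) onto (−∞, 46].
These images are disjoint, so no value is attained by both pieces. So f is injective.
Because the two images are disjoint, no x < −6 has f(x) = f(−6), so we compute f⁻¹(59): 59 lies in (52, ∞), so solve −8x + 4 = 59: x = (59 − 4)/(−8) = −55/8.

-55/8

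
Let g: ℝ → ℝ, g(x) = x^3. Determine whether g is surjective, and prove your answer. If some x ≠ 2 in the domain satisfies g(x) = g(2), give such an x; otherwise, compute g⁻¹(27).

3

For any y ∈ ℝ, x = y^{1/3} ∈ ℝ gives g(x) = y, so g is surjective.
Since x ↦ x^3 is strictly increasing on ℝ, it is injective there, so no x ≠ 2 in the domain has g(x) = g(2). We therefore compute g⁻¹(27) = 27^{1/3} = 3 (indeed 3^3 = 27).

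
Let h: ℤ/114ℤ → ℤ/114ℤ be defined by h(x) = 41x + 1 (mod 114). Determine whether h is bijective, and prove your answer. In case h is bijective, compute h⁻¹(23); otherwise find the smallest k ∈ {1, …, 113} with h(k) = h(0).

20

Suppose h(u) = h(v) in ℤ/114ℤ. Then 41u + 1 ≡ 41v + 1 (mod 114), therefore 41(u − v) ≡ 0 (mod 114).
Since gcd(41, 114) = 1, 41 is invertible modulo 114, so u − v ≡ 0 (mod 114), i.e. u = v.
We now compute 41⁻¹ mod 114 explicitly. Euclid's algorithm: 114 = 2·41 + 32, 41 = 1·32 + 9, 32 = 3·9 + 5, 9 = 1·5 + 4, 5 = 1·4 + 1; back-substituting gives 1 = 89·41 − 32·114, so 41⁻¹ ≡ 89 (mod 114).
Then y ↦ 89(y − 1) is a two-sided inverse to h, so every y ∈ ℤ/114ℤ has a preimage.
Therefore h is bijective.
Since h is bijective, we compute h⁻¹(23): solve 41x + 1 ≡ 23 (mod 114), i.e. 41x ≡ 22 (mod 114).
Multiplying by 41⁻¹ = 89 gives x ≡ 89·22 = 1958 = 17·114 + 20 ≡ 20 (mod 114).
Check: h(20) = 41·20 + 1 = 821 = 7·114 + 23 ≡ 23 (mod 114).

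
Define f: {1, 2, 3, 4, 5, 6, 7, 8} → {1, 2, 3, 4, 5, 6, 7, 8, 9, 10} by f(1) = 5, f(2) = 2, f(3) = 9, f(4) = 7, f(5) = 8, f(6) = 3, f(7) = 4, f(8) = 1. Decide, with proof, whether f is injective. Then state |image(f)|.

The values f(1), …, f(8) are 5, 2, 9, 7, 8, 3, 4, 1 — all distinct.
So f(u) = f(v) only when u = v, and f is injective.
The image of f is {1, 2, 3, 4, 5, 7, 8, 9}, which has 8 elements.

8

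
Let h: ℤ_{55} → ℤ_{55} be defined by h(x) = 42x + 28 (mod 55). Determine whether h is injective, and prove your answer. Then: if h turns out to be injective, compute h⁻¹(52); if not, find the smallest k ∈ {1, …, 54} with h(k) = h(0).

32

By definition, h is injective when h(x_1) = h(x_2) forces x_1 = x_2.
If h(x_1) = h(x_2), then 42x_1 ≡ 42x_2 (mod 55). Because gcd(42, 55) = 1, we may cancel 42 to get x_1 ≡ x_2 (mod 55).
Hence h is injective.
We now compute 42⁻¹ mod 55 explicitly. Euclid's algorithm: 55 = 1·42 + 13, 42 = 3·13 + 3, 13 = 4·3 + 1; back-substituting gives 1 = 38·42 − 29·55, so 42⁻¹ ≡ 38 (mod 55).
Since h is injective, we compute h⁻¹(52): solve 42x + 28 ≡ 52 (mod 55), i.e. 42x ≡ 24 (mod 55).
Multiplying by 42⁻¹ = 38 gives x ≡ 38·24 = 912 = 16·55 + 32 ≡ 32 (mod 55).
Check: h(32) = 42·32 + 28 = 1372 = 24·55 + 52 ≡ 52 (mod 55).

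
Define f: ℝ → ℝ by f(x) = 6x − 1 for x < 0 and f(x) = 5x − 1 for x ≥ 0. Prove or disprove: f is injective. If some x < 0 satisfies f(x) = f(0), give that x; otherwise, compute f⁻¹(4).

1

Both pieces are strictly increasing (slopes 6 and 5), so each is injective on its own interval.
The left piece maps (−∞, 0) onto (−∞, −1); the right piece maps [0, ∞) onto [−1, ∞).
These images are disjoint, so no value is attained by both pieces. Hence f is injective.
Because the two images are disjoint, no x < 0 has f(x) = f(0), so we compute f⁻¹(4): 4 lies in [−1, ∞), so solve 5x − 1 = 4: x = (4 + 1)/5 = 1.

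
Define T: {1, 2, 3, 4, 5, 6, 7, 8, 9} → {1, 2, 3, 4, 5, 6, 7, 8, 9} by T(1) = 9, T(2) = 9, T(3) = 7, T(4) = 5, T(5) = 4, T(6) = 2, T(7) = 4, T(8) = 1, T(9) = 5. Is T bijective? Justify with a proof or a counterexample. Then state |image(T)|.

T(1) = 9 = T(2) with 1 ≠ 2, so T is not injective, hence not bijective.
The image of T is {1, 2, 4, 5, 7, 9}, which has 6 elements.

6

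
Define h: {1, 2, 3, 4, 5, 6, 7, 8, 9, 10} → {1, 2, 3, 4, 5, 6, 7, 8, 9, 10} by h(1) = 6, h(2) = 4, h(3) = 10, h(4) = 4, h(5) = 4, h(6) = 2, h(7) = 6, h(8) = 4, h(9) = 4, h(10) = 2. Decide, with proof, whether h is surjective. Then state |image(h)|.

4

No element maps to 1, so h is not surjective.
The image of h is {2, 4, 6, 10}, which has 4 elements.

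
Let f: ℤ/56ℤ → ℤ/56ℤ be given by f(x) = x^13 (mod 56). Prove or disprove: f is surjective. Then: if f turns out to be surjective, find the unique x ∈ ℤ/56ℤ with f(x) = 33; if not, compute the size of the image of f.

f(0) = 0^13 = 0.
f(14): Repeated squaring mod 56: 14^1 ≡ 14, 14^2 ≡ 14² = 196 ≡ 28, 14^4 ≡ 28² = 784 ≡ 0, 14^8 ≡ 0² = 0. Since 13 = 8 + 4 + 1, 14^13 ≡ 0·0·14: 0·0 = 0, then 0·14 = 0. So 14^13 ≡ 0 (mod 56).
So f(0) = f(14) = 0 while 0 ≠ 14, so f is not injective.
A non-injective map from the 56-element set ℤ/56ℤ to itself takes at most 55 distinct values, so it cannot be surjective. Hence f is not surjective.
Since f is not surjective, we determine |image(f)|. Computing x^13 mod 56 for each x (by repeated squaring, reducing mod 56 at every step), the values f(0), f(1), …, f(55) are: 0, 1, 16, 3, 32, 5, 48, 7, 8, 9, 24, 11, 40, 13, 0, 15, 16, 17, 32, 19, 48, 21, 8, 23, 24, 25, 40, 27, 0, 29, 16, 31, 32, 33, 48, 35, 8, 37, 24, 39, 40, 41, 0, 43, 16, 45, 32, 47, 48, 49, 8, 51, 24, 53, 40, 55.
The distinct values are {0, 1, 3, 5, 7, 8, 9, 11, 13, 15, 16, 17, 19, 21, 23, 24, 25, 27, 29, 31, 32, 33, 35, 37, 39, 40, 41, 43, 45, 47, 48, 49, 51, 53, 55}; there are 35 of them.

35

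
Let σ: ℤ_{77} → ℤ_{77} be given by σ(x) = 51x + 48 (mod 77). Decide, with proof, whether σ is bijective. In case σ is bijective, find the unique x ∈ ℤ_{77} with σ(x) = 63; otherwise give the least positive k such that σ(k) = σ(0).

32

Recall that injectivity means: for all x_1, x_2 in the domain, σ(x_1) = σ(x_2) implies x_1 = x_2.
Suppose σ(x_1) = σ(x_2) in ℤ_{77}. Then 51x_1 + 48 ≡ 51x_2 + 48 (mod 77), so 51(x_1 − x_2) ≡ 0 (mod 77).
Since gcd(51, 77) = 1, 51 is invertible modulo 77, thus x_1 − x_2 ≡ 0 (mod 77), i.e. x_1 = x_2.
We now compute 51⁻¹ mod 77 explicitly. Euclid's algorithm: 77 = 1·51 + 26, 51 = 1·26 + 25, 26 = 1·25 + 1; back-substituting gives 1 = 74·51 − 49·77, so 51⁻¹ ≡ 74 (mod 77).
Then y ↦ 74(y − 48) is a two-sided inverse to σ, so every y ∈ ℤ_{77} has a preimage.
So σ is bijective.
Since σ is bijective, we compute σ⁻¹(63): solve 51x + 48 ≡ 63 (mod 77), i.e. 51x ≡ 15 (mod 77).
Multiplying by 51⁻¹ = 74 gives x ≡ 74·15 = 1110 = 14·77 + 32 ≡ 32 (mod 77).
Check: σ(32) = 51·32 + 48 = 1680 = 21·77 + 63 ≡ 63 (mod 77).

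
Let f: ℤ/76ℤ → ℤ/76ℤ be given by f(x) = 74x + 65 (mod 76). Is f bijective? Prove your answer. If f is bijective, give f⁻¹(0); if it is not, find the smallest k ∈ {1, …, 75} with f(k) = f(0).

38

By definition, injectivity means: for all s, t in the domain, f(s) = f(t) implies s = t.
We have gcd(74, 76) = 2 > 1. Taking s = 0 and t = 38: f(0) = 65 and f(38) = 74·38 + 65 = 2877 ≡ 65 (mod 76).
So f(0) = f(38) while 0 ≠ 38, so f is not injective, hence not bijective.
Since f is not bijective, we find the least positive k with f(k) = f(0): this means 74k ≡ 0 (mod 76), i.e. 76 ∣ 74k. Since gcd(74, 76) = 2, dividing through by 2 this holds exactly when 38 ∣ 37k, and as gcd(37, 38) = 1, exactly when 38 ∣ k.
The smallest positive such k is 38.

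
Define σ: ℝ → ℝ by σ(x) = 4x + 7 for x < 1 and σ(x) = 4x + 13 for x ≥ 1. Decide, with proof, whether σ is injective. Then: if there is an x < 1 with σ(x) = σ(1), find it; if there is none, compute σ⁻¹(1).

Both pieces are strictly increasing (slopes 4 and 4), so each is injective on its own interval.
The left piece maps (−∞, 1) onto (−∞, 11); the right piece maps [1, ∞) onto [17, ∞).
These images are disjoint, so no value is attained by both pieces. Thus σ is injective.
Because the two images are disjoint, no x < 1 has σ(x) = σ(1), so we compute σ⁻¹(1): 1 lies in (−∞, 11), so solve 4x + 7 = 1: x = (1 − 7)/4 = −3/2.

-3/2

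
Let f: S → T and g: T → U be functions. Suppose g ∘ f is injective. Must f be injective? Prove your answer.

Suppose f(u) = f(v). Applying g: (g ∘ f)(u) = (g ∘ f)(v). Since g ∘ f is injective, u = v. Thus f is injective.

injective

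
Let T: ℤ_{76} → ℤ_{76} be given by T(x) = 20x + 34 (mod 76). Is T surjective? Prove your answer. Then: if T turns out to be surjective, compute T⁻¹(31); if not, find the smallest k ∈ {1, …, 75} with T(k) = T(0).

19

Since gcd(20, 76) = 4, we have 20x ≡ 0 (mod 4) for all x, so T(x) ≡ 2 (mod 4).
But 0 ≢ 2 (mod 4), so 0 ∈ ℤ_{76} has no preimage. So T is not surjective.
Since T is not surjective, we find the least positive k with T(k) = T(0): this means 20k ≡ 0 (mod 76), i.e. 76 ∣ 20k. Since gcd(20, 76) = 4, dividing through by 4 this holds exactly when 19 ∣ 5k, and as gcd(5, 19) = 1, exactly when 19 ∣ k.
The smallest positive such k is 19.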